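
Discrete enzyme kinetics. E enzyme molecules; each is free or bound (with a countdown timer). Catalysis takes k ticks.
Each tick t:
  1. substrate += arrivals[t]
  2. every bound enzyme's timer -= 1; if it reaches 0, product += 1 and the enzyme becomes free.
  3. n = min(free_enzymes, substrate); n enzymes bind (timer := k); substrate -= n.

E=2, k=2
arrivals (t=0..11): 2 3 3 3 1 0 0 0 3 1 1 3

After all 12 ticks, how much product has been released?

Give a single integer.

Answer: 10

Derivation:
t=0: arr=2 -> substrate=0 bound=2 product=0
t=1: arr=3 -> substrate=3 bound=2 product=0
t=2: arr=3 -> substrate=4 bound=2 product=2
t=3: arr=3 -> substrate=7 bound=2 product=2
t=4: arr=1 -> substrate=6 bound=2 product=4
t=5: arr=0 -> substrate=6 bound=2 product=4
t=6: arr=0 -> substrate=4 bound=2 product=6
t=7: arr=0 -> substrate=4 bound=2 product=6
t=8: arr=3 -> substrate=5 bound=2 product=8
t=9: arr=1 -> substrate=6 bound=2 product=8
t=10: arr=1 -> substrate=5 bound=2 product=10
t=11: arr=3 -> substrate=8 bound=2 product=10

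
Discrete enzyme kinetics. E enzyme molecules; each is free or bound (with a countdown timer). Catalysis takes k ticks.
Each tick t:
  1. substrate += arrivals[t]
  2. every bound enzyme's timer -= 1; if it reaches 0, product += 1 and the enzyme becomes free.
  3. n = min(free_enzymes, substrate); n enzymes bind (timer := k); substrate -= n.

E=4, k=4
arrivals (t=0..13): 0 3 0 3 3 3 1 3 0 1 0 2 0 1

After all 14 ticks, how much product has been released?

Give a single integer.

Answer: 11

Derivation:
t=0: arr=0 -> substrate=0 bound=0 product=0
t=1: arr=3 -> substrate=0 bound=3 product=0
t=2: arr=0 -> substrate=0 bound=3 product=0
t=3: arr=3 -> substrate=2 bound=4 product=0
t=4: arr=3 -> substrate=5 bound=4 product=0
t=5: arr=3 -> substrate=5 bound=4 product=3
t=6: arr=1 -> substrate=6 bound=4 product=3
t=7: arr=3 -> substrate=8 bound=4 product=4
t=8: arr=0 -> substrate=8 bound=4 product=4
t=9: arr=1 -> substrate=6 bound=4 product=7
t=10: arr=0 -> substrate=6 bound=4 product=7
t=11: arr=2 -> substrate=7 bound=4 product=8
t=12: arr=0 -> substrate=7 bound=4 product=8
t=13: arr=1 -> substrate=5 bound=4 product=11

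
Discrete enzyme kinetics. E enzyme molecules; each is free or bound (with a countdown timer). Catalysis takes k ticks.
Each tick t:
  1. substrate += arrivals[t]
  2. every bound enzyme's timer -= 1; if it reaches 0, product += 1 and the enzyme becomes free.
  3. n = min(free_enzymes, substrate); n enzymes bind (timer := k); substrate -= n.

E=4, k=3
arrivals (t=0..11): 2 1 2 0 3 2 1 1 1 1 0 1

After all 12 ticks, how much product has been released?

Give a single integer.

t=0: arr=2 -> substrate=0 bound=2 product=0
t=1: arr=1 -> substrate=0 bound=3 product=0
t=2: arr=2 -> substrate=1 bound=4 product=0
t=3: arr=0 -> substrate=0 bound=3 product=2
t=4: arr=3 -> substrate=1 bound=4 product=3
t=5: arr=2 -> substrate=2 bound=4 product=4
t=6: arr=1 -> substrate=2 bound=4 product=5
t=7: arr=1 -> substrate=1 bound=4 product=7
t=8: arr=1 -> substrate=1 bound=4 product=8
t=9: arr=1 -> substrate=1 bound=4 product=9
t=10: arr=0 -> substrate=0 bound=3 product=11
t=11: arr=1 -> substrate=0 bound=3 product=12

Answer: 12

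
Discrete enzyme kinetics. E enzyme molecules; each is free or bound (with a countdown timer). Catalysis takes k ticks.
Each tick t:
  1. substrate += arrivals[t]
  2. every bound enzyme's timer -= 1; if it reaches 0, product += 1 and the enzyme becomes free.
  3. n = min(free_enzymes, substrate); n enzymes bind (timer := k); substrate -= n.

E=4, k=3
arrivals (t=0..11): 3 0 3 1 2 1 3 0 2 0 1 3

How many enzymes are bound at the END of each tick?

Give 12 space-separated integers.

t=0: arr=3 -> substrate=0 bound=3 product=0
t=1: arr=0 -> substrate=0 bound=3 product=0
t=2: arr=3 -> substrate=2 bound=4 product=0
t=3: arr=1 -> substrate=0 bound=4 product=3
t=4: arr=2 -> substrate=2 bound=4 product=3
t=5: arr=1 -> substrate=2 bound=4 product=4
t=6: arr=3 -> substrate=2 bound=4 product=7
t=7: arr=0 -> substrate=2 bound=4 product=7
t=8: arr=2 -> substrate=3 bound=4 product=8
t=9: arr=0 -> substrate=0 bound=4 product=11
t=10: arr=1 -> substrate=1 bound=4 product=11
t=11: arr=3 -> substrate=3 bound=4 product=12

Answer: 3 3 4 4 4 4 4 4 4 4 4 4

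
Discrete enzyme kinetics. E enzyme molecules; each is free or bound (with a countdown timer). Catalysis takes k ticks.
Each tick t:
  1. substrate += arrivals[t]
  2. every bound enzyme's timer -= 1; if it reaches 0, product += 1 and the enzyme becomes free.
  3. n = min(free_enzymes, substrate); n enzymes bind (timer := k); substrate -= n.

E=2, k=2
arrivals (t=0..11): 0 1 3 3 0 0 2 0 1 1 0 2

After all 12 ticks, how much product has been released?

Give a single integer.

t=0: arr=0 -> substrate=0 bound=0 product=0
t=1: arr=1 -> substrate=0 bound=1 product=0
t=2: arr=3 -> substrate=2 bound=2 product=0
t=3: arr=3 -> substrate=4 bound=2 product=1
t=4: arr=0 -> substrate=3 bound=2 product=2
t=5: arr=0 -> substrate=2 bound=2 product=3
t=6: arr=2 -> substrate=3 bound=2 product=4
t=7: arr=0 -> substrate=2 bound=2 product=5
t=8: arr=1 -> substrate=2 bound=2 product=6
t=9: arr=1 -> substrate=2 bound=2 product=7
t=10: arr=0 -> substrate=1 bound=2 product=8
t=11: arr=2 -> substrate=2 bound=2 product=9

Answer: 9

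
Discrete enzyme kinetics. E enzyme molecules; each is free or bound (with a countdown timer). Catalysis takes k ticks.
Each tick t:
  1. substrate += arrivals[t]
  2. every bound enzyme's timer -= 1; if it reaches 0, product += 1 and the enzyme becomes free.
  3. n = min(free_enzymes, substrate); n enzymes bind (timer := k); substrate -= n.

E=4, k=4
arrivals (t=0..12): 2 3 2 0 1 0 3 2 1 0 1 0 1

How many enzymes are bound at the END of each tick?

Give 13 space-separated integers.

Answer: 2 4 4 4 4 4 4 4 4 4 4 4 4

Derivation:
t=0: arr=2 -> substrate=0 bound=2 product=0
t=1: arr=3 -> substrate=1 bound=4 product=0
t=2: arr=2 -> substrate=3 bound=4 product=0
t=3: arr=0 -> substrate=3 bound=4 product=0
t=4: arr=1 -> substrate=2 bound=4 product=2
t=5: arr=0 -> substrate=0 bound=4 product=4
t=6: arr=3 -> substrate=3 bound=4 product=4
t=7: arr=2 -> substrate=5 bound=4 product=4
t=8: arr=1 -> substrate=4 bound=4 product=6
t=9: arr=0 -> substrate=2 bound=4 product=8
t=10: arr=1 -> substrate=3 bound=4 product=8
t=11: arr=0 -> substrate=3 bound=4 product=8
t=12: arr=1 -> substrate=2 bound=4 product=10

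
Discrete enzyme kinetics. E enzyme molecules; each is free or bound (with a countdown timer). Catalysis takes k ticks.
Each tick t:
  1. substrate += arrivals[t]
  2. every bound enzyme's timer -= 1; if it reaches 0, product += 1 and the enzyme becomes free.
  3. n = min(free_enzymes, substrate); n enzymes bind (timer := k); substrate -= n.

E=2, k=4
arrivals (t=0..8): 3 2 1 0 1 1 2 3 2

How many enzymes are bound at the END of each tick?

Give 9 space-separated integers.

Answer: 2 2 2 2 2 2 2 2 2

Derivation:
t=0: arr=3 -> substrate=1 bound=2 product=0
t=1: arr=2 -> substrate=3 bound=2 product=0
t=2: arr=1 -> substrate=4 bound=2 product=0
t=3: arr=0 -> substrate=4 bound=2 product=0
t=4: arr=1 -> substrate=3 bound=2 product=2
t=5: arr=1 -> substrate=4 bound=2 product=2
t=6: arr=2 -> substrate=6 bound=2 product=2
t=7: arr=3 -> substrate=9 bound=2 product=2
t=8: arr=2 -> substrate=9 bound=2 product=4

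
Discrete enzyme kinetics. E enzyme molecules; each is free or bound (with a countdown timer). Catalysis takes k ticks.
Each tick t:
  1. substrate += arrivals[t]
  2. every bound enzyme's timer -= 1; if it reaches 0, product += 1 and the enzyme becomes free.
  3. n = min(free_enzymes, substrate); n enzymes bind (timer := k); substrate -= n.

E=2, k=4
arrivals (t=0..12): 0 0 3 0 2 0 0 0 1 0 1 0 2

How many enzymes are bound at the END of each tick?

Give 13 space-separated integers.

t=0: arr=0 -> substrate=0 bound=0 product=0
t=1: arr=0 -> substrate=0 bound=0 product=0
t=2: arr=3 -> substrate=1 bound=2 product=0
t=3: arr=0 -> substrate=1 bound=2 product=0
t=4: arr=2 -> substrate=3 bound=2 product=0
t=5: arr=0 -> substrate=3 bound=2 product=0
t=6: arr=0 -> substrate=1 bound=2 product=2
t=7: arr=0 -> substrate=1 bound=2 product=2
t=8: arr=1 -> substrate=2 bound=2 product=2
t=9: arr=0 -> substrate=2 bound=2 product=2
t=10: arr=1 -> substrate=1 bound=2 product=4
t=11: arr=0 -> substrate=1 bound=2 product=4
t=12: arr=2 -> substrate=3 bound=2 product=4

Answer: 0 0 2 2 2 2 2 2 2 2 2 2 2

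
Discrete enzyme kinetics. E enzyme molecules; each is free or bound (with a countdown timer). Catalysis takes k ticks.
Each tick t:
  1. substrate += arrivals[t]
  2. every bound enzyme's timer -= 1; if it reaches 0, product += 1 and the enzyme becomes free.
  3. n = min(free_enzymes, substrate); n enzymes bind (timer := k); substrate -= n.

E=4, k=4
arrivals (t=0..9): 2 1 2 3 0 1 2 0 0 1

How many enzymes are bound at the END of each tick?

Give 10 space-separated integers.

t=0: arr=2 -> substrate=0 bound=2 product=0
t=1: arr=1 -> substrate=0 bound=3 product=0
t=2: arr=2 -> substrate=1 bound=4 product=0
t=3: arr=3 -> substrate=4 bound=4 product=0
t=4: arr=0 -> substrate=2 bound=4 product=2
t=5: arr=1 -> substrate=2 bound=4 product=3
t=6: arr=2 -> substrate=3 bound=4 product=4
t=7: arr=0 -> substrate=3 bound=4 product=4
t=8: arr=0 -> substrate=1 bound=4 product=6
t=9: arr=1 -> substrate=1 bound=4 product=7

Answer: 2 3 4 4 4 4 4 4 4 4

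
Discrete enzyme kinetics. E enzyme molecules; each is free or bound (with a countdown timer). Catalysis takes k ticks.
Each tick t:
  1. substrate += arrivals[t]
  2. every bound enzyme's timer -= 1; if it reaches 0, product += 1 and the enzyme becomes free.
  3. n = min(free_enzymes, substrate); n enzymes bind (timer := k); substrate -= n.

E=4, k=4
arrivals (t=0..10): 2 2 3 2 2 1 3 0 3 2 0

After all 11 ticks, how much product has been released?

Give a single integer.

t=0: arr=2 -> substrate=0 bound=2 product=0
t=1: arr=2 -> substrate=0 bound=4 product=0
t=2: arr=3 -> substrate=3 bound=4 product=0
t=3: arr=2 -> substrate=5 bound=4 product=0
t=4: arr=2 -> substrate=5 bound=4 product=2
t=5: arr=1 -> substrate=4 bound=4 product=4
t=6: arr=3 -> substrate=7 bound=4 product=4
t=7: arr=0 -> substrate=7 bound=4 product=4
t=8: arr=3 -> substrate=8 bound=4 product=6
t=9: arr=2 -> substrate=8 bound=4 product=8
t=10: arr=0 -> substrate=8 bound=4 product=8

Answer: 8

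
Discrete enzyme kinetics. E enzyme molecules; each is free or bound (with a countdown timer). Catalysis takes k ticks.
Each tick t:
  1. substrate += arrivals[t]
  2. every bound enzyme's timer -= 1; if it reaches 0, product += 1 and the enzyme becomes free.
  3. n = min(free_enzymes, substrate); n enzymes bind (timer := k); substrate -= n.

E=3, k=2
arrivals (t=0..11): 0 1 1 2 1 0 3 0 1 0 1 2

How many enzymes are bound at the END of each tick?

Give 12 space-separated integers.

t=0: arr=0 -> substrate=0 bound=0 product=0
t=1: arr=1 -> substrate=0 bound=1 product=0
t=2: arr=1 -> substrate=0 bound=2 product=0
t=3: arr=2 -> substrate=0 bound=3 product=1
t=4: arr=1 -> substrate=0 bound=3 product=2
t=5: arr=0 -> substrate=0 bound=1 product=4
t=6: arr=3 -> substrate=0 bound=3 product=5
t=7: arr=0 -> substrate=0 bound=3 product=5
t=8: arr=1 -> substrate=0 bound=1 product=8
t=9: arr=0 -> substrate=0 bound=1 product=8
t=10: arr=1 -> substrate=0 bound=1 product=9
t=11: arr=2 -> substrate=0 bound=3 product=9

Answer: 0 1 2 3 3 1 3 3 1 1 1 3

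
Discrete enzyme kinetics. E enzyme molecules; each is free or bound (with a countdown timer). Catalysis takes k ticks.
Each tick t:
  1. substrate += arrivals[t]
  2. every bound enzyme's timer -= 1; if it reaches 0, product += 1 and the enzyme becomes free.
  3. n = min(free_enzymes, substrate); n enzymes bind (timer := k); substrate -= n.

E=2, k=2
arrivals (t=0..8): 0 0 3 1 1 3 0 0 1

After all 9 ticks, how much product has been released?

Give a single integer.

t=0: arr=0 -> substrate=0 bound=0 product=0
t=1: arr=0 -> substrate=0 bound=0 product=0
t=2: arr=3 -> substrate=1 bound=2 product=0
t=3: arr=1 -> substrate=2 bound=2 product=0
t=4: arr=1 -> substrate=1 bound=2 product=2
t=5: arr=3 -> substrate=4 bound=2 product=2
t=6: arr=0 -> substrate=2 bound=2 product=4
t=7: arr=0 -> substrate=2 bound=2 product=4
t=8: arr=1 -> substrate=1 bound=2 product=6

Answer: 6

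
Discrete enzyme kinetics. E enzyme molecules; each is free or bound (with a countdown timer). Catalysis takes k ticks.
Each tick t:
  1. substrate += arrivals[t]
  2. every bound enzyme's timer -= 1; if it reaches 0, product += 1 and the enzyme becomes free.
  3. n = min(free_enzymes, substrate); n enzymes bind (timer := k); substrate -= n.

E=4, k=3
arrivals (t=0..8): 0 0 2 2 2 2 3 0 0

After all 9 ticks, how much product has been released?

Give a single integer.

t=0: arr=0 -> substrate=0 bound=0 product=0
t=1: arr=0 -> substrate=0 bound=0 product=0
t=2: arr=2 -> substrate=0 bound=2 product=0
t=3: arr=2 -> substrate=0 bound=4 product=0
t=4: arr=2 -> substrate=2 bound=4 product=0
t=5: arr=2 -> substrate=2 bound=4 product=2
t=6: arr=3 -> substrate=3 bound=4 product=4
t=7: arr=0 -> substrate=3 bound=4 product=4
t=8: arr=0 -> substrate=1 bound=4 product=6

Answer: 6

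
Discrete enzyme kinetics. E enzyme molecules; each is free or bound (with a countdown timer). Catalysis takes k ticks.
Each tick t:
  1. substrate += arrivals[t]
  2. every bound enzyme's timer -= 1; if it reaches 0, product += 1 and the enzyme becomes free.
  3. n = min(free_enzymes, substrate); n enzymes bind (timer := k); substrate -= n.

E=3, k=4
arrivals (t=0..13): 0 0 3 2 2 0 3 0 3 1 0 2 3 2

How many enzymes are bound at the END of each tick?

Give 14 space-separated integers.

Answer: 0 0 3 3 3 3 3 3 3 3 3 3 3 3

Derivation:
t=0: arr=0 -> substrate=0 bound=0 product=0
t=1: arr=0 -> substrate=0 bound=0 product=0
t=2: arr=3 -> substrate=0 bound=3 product=0
t=3: arr=2 -> substrate=2 bound=3 product=0
t=4: arr=2 -> substrate=4 bound=3 product=0
t=5: arr=0 -> substrate=4 bound=3 product=0
t=6: arr=3 -> substrate=4 bound=3 product=3
t=7: arr=0 -> substrate=4 bound=3 product=3
t=8: arr=3 -> substrate=7 bound=3 product=3
t=9: arr=1 -> substrate=8 bound=3 product=3
t=10: arr=0 -> substrate=5 bound=3 product=6
t=11: arr=2 -> substrate=7 bound=3 product=6
t=12: arr=3 -> substrate=10 bound=3 product=6
t=13: arr=2 -> substrate=12 bound=3 product=6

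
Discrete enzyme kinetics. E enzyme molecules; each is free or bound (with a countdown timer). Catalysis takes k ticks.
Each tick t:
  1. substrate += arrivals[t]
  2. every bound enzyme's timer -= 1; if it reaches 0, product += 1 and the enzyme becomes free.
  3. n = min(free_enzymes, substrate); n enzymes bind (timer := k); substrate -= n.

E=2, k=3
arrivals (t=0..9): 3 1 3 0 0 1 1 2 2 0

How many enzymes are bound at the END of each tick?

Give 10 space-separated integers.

Answer: 2 2 2 2 2 2 2 2 2 2

Derivation:
t=0: arr=3 -> substrate=1 bound=2 product=0
t=1: arr=1 -> substrate=2 bound=2 product=0
t=2: arr=3 -> substrate=5 bound=2 product=0
t=3: arr=0 -> substrate=3 bound=2 product=2
t=4: arr=0 -> substrate=3 bound=2 product=2
t=5: arr=1 -> substrate=4 bound=2 product=2
t=6: arr=1 -> substrate=3 bound=2 product=4
t=7: arr=2 -> substrate=5 bound=2 product=4
t=8: arr=2 -> substrate=7 bound=2 product=4
t=9: arr=0 -> substrate=5 bound=2 product=6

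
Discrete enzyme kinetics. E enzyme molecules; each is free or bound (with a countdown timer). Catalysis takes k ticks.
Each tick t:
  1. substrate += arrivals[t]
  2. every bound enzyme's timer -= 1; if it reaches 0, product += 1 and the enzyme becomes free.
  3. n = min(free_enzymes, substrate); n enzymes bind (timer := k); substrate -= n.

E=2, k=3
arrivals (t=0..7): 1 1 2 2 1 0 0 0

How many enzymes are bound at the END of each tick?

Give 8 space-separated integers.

Answer: 1 2 2 2 2 2 2 2

Derivation:
t=0: arr=1 -> substrate=0 bound=1 product=0
t=1: arr=1 -> substrate=0 bound=2 product=0
t=2: arr=2 -> substrate=2 bound=2 product=0
t=3: arr=2 -> substrate=3 bound=2 product=1
t=4: arr=1 -> substrate=3 bound=2 product=2
t=5: arr=0 -> substrate=3 bound=2 product=2
t=6: arr=0 -> substrate=2 bound=2 product=3
t=7: arr=0 -> substrate=1 bound=2 product=4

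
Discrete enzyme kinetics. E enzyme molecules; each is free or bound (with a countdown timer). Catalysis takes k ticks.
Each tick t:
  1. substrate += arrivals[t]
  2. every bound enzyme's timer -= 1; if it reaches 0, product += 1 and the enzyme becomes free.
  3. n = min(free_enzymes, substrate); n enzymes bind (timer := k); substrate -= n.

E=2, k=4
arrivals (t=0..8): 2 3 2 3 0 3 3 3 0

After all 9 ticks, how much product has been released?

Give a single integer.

t=0: arr=2 -> substrate=0 bound=2 product=0
t=1: arr=3 -> substrate=3 bound=2 product=0
t=2: arr=2 -> substrate=5 bound=2 product=0
t=3: arr=3 -> substrate=8 bound=2 product=0
t=4: arr=0 -> substrate=6 bound=2 product=2
t=5: arr=3 -> substrate=9 bound=2 product=2
t=6: arr=3 -> substrate=12 bound=2 product=2
t=7: arr=3 -> substrate=15 bound=2 product=2
t=8: arr=0 -> substrate=13 bound=2 product=4

Answer: 4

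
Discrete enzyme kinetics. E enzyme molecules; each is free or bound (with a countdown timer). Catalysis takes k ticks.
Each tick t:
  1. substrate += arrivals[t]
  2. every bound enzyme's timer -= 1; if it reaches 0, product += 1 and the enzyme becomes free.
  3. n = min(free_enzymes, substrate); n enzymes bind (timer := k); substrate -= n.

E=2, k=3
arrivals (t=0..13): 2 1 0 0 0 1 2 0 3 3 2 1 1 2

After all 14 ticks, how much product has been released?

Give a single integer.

Answer: 7

Derivation:
t=0: arr=2 -> substrate=0 bound=2 product=0
t=1: arr=1 -> substrate=1 bound=2 product=0
t=2: arr=0 -> substrate=1 bound=2 product=0
t=3: arr=0 -> substrate=0 bound=1 product=2
t=4: arr=0 -> substrate=0 bound=1 product=2
t=5: arr=1 -> substrate=0 bound=2 product=2
t=6: arr=2 -> substrate=1 bound=2 product=3
t=7: arr=0 -> substrate=1 bound=2 product=3
t=8: arr=3 -> substrate=3 bound=2 product=4
t=9: arr=3 -> substrate=5 bound=2 product=5
t=10: arr=2 -> substrate=7 bound=2 product=5
t=11: arr=1 -> substrate=7 bound=2 product=6
t=12: arr=1 -> substrate=7 bound=2 product=7
t=13: arr=2 -> substrate=9 bound=2 product=7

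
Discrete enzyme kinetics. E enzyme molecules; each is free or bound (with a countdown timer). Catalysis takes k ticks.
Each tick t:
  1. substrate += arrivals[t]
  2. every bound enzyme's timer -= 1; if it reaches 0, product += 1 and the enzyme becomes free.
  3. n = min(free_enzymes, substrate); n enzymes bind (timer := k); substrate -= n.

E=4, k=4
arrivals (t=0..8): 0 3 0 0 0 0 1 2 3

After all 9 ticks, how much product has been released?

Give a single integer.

t=0: arr=0 -> substrate=0 bound=0 product=0
t=1: arr=3 -> substrate=0 bound=3 product=0
t=2: arr=0 -> substrate=0 bound=3 product=0
t=3: arr=0 -> substrate=0 bound=3 product=0
t=4: arr=0 -> substrate=0 bound=3 product=0
t=5: arr=0 -> substrate=0 bound=0 product=3
t=6: arr=1 -> substrate=0 bound=1 product=3
t=7: arr=2 -> substrate=0 bound=3 product=3
t=8: arr=3 -> substrate=2 bound=4 product=3

Answer: 3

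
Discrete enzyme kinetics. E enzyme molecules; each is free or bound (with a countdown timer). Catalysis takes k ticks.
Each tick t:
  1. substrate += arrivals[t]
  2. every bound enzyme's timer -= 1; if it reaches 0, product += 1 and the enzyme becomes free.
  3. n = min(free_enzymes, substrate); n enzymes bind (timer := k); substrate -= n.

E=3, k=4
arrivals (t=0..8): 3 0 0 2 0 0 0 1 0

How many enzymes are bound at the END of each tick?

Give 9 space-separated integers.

Answer: 3 3 3 3 2 2 2 3 1

Derivation:
t=0: arr=3 -> substrate=0 bound=3 product=0
t=1: arr=0 -> substrate=0 bound=3 product=0
t=2: arr=0 -> substrate=0 bound=3 product=0
t=3: arr=2 -> substrate=2 bound=3 product=0
t=4: arr=0 -> substrate=0 bound=2 product=3
t=5: arr=0 -> substrate=0 bound=2 product=3
t=6: arr=0 -> substrate=0 bound=2 product=3
t=7: arr=1 -> substrate=0 bound=3 product=3
t=8: arr=0 -> substrate=0 bound=1 product=5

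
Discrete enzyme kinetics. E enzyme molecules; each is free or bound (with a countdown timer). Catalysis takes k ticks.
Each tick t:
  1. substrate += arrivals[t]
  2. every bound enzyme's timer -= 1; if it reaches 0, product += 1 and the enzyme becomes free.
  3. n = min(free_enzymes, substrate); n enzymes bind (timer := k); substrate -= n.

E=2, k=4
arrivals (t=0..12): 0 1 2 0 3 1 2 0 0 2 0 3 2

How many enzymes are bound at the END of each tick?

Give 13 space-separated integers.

t=0: arr=0 -> substrate=0 bound=0 product=0
t=1: arr=1 -> substrate=0 bound=1 product=0
t=2: arr=2 -> substrate=1 bound=2 product=0
t=3: arr=0 -> substrate=1 bound=2 product=0
t=4: arr=3 -> substrate=4 bound=2 product=0
t=5: arr=1 -> substrate=4 bound=2 product=1
t=6: arr=2 -> substrate=5 bound=2 product=2
t=7: arr=0 -> substrate=5 bound=2 product=2
t=8: arr=0 -> substrate=5 bound=2 product=2
t=9: arr=2 -> substrate=6 bound=2 product=3
t=10: arr=0 -> substrate=5 bound=2 product=4
t=11: arr=3 -> substrate=8 bound=2 product=4
t=12: arr=2 -> substrate=10 bound=2 product=4

Answer: 0 1 2 2 2 2 2 2 2 2 2 2 2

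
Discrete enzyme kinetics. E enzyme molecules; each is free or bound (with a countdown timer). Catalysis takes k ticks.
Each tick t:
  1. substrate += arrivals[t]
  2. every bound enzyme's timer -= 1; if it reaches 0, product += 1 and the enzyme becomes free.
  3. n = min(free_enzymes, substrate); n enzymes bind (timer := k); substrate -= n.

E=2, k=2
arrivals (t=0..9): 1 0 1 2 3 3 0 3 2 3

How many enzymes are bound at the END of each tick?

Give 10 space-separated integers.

t=0: arr=1 -> substrate=0 bound=1 product=0
t=1: arr=0 -> substrate=0 bound=1 product=0
t=2: arr=1 -> substrate=0 bound=1 product=1
t=3: arr=2 -> substrate=1 bound=2 product=1
t=4: arr=3 -> substrate=3 bound=2 product=2
t=5: arr=3 -> substrate=5 bound=2 product=3
t=6: arr=0 -> substrate=4 bound=2 product=4
t=7: arr=3 -> substrate=6 bound=2 product=5
t=8: arr=2 -> substrate=7 bound=2 product=6
t=9: arr=3 -> substrate=9 bound=2 product=7

Answer: 1 1 1 2 2 2 2 2 2 2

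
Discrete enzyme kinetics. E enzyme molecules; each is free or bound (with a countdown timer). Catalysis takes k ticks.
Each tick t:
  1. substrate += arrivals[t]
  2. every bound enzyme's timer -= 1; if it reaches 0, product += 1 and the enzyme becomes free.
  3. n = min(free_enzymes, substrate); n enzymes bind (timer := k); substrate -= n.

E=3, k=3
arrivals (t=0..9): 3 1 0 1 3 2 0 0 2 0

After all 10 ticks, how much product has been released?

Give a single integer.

t=0: arr=3 -> substrate=0 bound=3 product=0
t=1: arr=1 -> substrate=1 bound=3 product=0
t=2: arr=0 -> substrate=1 bound=3 product=0
t=3: arr=1 -> substrate=0 bound=2 product=3
t=4: arr=3 -> substrate=2 bound=3 product=3
t=5: arr=2 -> substrate=4 bound=3 product=3
t=6: arr=0 -> substrate=2 bound=3 product=5
t=7: arr=0 -> substrate=1 bound=3 product=6
t=8: arr=2 -> substrate=3 bound=3 product=6
t=9: arr=0 -> substrate=1 bound=3 product=8

Answer: 8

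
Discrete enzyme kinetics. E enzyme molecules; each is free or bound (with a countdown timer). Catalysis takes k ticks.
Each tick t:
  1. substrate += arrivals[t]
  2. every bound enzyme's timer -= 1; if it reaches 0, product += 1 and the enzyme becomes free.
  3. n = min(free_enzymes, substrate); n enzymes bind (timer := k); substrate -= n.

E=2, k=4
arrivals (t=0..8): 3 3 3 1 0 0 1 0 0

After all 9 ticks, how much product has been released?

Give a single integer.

Answer: 4

Derivation:
t=0: arr=3 -> substrate=1 bound=2 product=0
t=1: arr=3 -> substrate=4 bound=2 product=0
t=2: arr=3 -> substrate=7 bound=2 product=0
t=3: arr=1 -> substrate=8 bound=2 product=0
t=4: arr=0 -> substrate=6 bound=2 product=2
t=5: arr=0 -> substrate=6 bound=2 product=2
t=6: arr=1 -> substrate=7 bound=2 product=2
t=7: arr=0 -> substrate=7 bound=2 product=2
t=8: arr=0 -> substrate=5 bound=2 product=4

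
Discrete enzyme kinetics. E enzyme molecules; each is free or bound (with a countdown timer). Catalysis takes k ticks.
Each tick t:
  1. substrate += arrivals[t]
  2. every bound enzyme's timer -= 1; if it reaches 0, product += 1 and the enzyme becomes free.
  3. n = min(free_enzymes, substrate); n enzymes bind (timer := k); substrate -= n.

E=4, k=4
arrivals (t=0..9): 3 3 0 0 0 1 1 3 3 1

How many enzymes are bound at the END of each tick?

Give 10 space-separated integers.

Answer: 3 4 4 4 3 3 4 4 4 4

Derivation:
t=0: arr=3 -> substrate=0 bound=3 product=0
t=1: arr=3 -> substrate=2 bound=4 product=0
t=2: arr=0 -> substrate=2 bound=4 product=0
t=3: arr=0 -> substrate=2 bound=4 product=0
t=4: arr=0 -> substrate=0 bound=3 product=3
t=5: arr=1 -> substrate=0 bound=3 product=4
t=6: arr=1 -> substrate=0 bound=4 product=4
t=7: arr=3 -> substrate=3 bound=4 product=4
t=8: arr=3 -> substrate=4 bound=4 product=6
t=9: arr=1 -> substrate=4 bound=4 product=7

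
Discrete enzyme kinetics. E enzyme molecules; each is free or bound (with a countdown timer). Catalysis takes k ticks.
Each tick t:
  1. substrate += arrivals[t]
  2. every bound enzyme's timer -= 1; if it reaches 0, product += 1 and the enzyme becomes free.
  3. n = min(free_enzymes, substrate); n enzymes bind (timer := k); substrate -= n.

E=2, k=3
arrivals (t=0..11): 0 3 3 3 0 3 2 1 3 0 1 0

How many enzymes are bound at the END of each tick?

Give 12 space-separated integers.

t=0: arr=0 -> substrate=0 bound=0 product=0
t=1: arr=3 -> substrate=1 bound=2 product=0
t=2: arr=3 -> substrate=4 bound=2 product=0
t=3: arr=3 -> substrate=7 bound=2 product=0
t=4: arr=0 -> substrate=5 bound=2 product=2
t=5: arr=3 -> substrate=8 bound=2 product=2
t=6: arr=2 -> substrate=10 bound=2 product=2
t=7: arr=1 -> substrate=9 bound=2 product=4
t=8: arr=3 -> substrate=12 bound=2 product=4
t=9: arr=0 -> substrate=12 bound=2 product=4
t=10: arr=1 -> substrate=11 bound=2 product=6
t=11: arr=0 -> substrate=11 bound=2 product=6

Answer: 0 2 2 2 2 2 2 2 2 2 2 2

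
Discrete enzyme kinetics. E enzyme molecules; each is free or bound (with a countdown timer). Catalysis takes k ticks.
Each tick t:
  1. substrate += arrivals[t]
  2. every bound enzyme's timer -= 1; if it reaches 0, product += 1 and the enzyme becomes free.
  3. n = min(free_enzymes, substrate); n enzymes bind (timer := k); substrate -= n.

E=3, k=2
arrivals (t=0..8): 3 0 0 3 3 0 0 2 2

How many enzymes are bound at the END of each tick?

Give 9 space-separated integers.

Answer: 3 3 0 3 3 3 3 2 3

Derivation:
t=0: arr=3 -> substrate=0 bound=3 product=0
t=1: arr=0 -> substrate=0 bound=3 product=0
t=2: arr=0 -> substrate=0 bound=0 product=3
t=3: arr=3 -> substrate=0 bound=3 product=3
t=4: arr=3 -> substrate=3 bound=3 product=3
t=5: arr=0 -> substrate=0 bound=3 product=6
t=6: arr=0 -> substrate=0 bound=3 product=6
t=7: arr=2 -> substrate=0 bound=2 product=9
t=8: arr=2 -> substrate=1 bound=3 product=9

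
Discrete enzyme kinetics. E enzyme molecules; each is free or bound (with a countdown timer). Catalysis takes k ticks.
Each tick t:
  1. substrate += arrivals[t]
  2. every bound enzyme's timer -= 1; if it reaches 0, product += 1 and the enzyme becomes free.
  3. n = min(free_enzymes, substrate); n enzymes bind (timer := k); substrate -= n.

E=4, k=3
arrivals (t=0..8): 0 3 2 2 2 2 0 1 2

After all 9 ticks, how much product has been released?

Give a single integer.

t=0: arr=0 -> substrate=0 bound=0 product=0
t=1: arr=3 -> substrate=0 bound=3 product=0
t=2: arr=2 -> substrate=1 bound=4 product=0
t=3: arr=2 -> substrate=3 bound=4 product=0
t=4: arr=2 -> substrate=2 bound=4 product=3
t=5: arr=2 -> substrate=3 bound=4 product=4
t=6: arr=0 -> substrate=3 bound=4 product=4
t=7: arr=1 -> substrate=1 bound=4 product=7
t=8: arr=2 -> substrate=2 bound=4 product=8

Answer: 8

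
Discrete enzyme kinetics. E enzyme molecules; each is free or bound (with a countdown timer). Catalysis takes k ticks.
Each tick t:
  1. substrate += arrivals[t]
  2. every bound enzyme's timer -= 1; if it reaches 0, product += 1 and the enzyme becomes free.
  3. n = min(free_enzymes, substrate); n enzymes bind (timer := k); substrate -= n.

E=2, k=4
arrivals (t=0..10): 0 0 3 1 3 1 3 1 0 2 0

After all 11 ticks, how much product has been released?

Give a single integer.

Answer: 4

Derivation:
t=0: arr=0 -> substrate=0 bound=0 product=0
t=1: arr=0 -> substrate=0 bound=0 product=0
t=2: arr=3 -> substrate=1 bound=2 product=0
t=3: arr=1 -> substrate=2 bound=2 product=0
t=4: arr=3 -> substrate=5 bound=2 product=0
t=5: arr=1 -> substrate=6 bound=2 product=0
t=6: arr=3 -> substrate=7 bound=2 product=2
t=7: arr=1 -> substrate=8 bound=2 product=2
t=8: arr=0 -> substrate=8 bound=2 product=2
t=9: arr=2 -> substrate=10 bound=2 product=2
t=10: arr=0 -> substrate=8 bound=2 product=4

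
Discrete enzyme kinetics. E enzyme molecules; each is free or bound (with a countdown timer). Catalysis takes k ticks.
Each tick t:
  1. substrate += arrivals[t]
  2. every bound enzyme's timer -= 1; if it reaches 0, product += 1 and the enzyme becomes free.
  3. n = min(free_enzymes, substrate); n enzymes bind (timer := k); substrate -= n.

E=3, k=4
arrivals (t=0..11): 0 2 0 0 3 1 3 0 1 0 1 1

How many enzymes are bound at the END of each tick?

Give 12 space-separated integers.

Answer: 0 2 2 2 3 3 3 3 3 3 3 3

Derivation:
t=0: arr=0 -> substrate=0 bound=0 product=0
t=1: arr=2 -> substrate=0 bound=2 product=0
t=2: arr=0 -> substrate=0 bound=2 product=0
t=3: arr=0 -> substrate=0 bound=2 product=0
t=4: arr=3 -> substrate=2 bound=3 product=0
t=5: arr=1 -> substrate=1 bound=3 product=2
t=6: arr=3 -> substrate=4 bound=3 product=2
t=7: arr=0 -> substrate=4 bound=3 product=2
t=8: arr=1 -> substrate=4 bound=3 product=3
t=9: arr=0 -> substrate=2 bound=3 product=5
t=10: arr=1 -> substrate=3 bound=3 product=5
t=11: arr=1 -> substrate=4 bound=3 product=5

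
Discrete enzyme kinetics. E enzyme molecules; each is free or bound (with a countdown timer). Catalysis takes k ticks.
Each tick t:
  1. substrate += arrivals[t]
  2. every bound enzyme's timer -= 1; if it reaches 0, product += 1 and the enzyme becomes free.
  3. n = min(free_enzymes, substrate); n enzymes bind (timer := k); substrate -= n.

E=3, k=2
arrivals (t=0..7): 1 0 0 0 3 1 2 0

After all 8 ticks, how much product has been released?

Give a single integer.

Answer: 4

Derivation:
t=0: arr=1 -> substrate=0 bound=1 product=0
t=1: arr=0 -> substrate=0 bound=1 product=0
t=2: arr=0 -> substrate=0 bound=0 product=1
t=3: arr=0 -> substrate=0 bound=0 product=1
t=4: arr=3 -> substrate=0 bound=3 product=1
t=5: arr=1 -> substrate=1 bound=3 product=1
t=6: arr=2 -> substrate=0 bound=3 product=4
t=7: arr=0 -> substrate=0 bound=3 product=4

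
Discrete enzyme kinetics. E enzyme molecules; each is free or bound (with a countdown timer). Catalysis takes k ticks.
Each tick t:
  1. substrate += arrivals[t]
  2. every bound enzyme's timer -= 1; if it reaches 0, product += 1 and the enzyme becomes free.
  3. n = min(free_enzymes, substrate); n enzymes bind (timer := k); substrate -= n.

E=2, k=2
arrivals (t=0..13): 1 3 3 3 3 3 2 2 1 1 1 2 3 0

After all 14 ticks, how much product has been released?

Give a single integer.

Answer: 12

Derivation:
t=0: arr=1 -> substrate=0 bound=1 product=0
t=1: arr=3 -> substrate=2 bound=2 product=0
t=2: arr=3 -> substrate=4 bound=2 product=1
t=3: arr=3 -> substrate=6 bound=2 product=2
t=4: arr=3 -> substrate=8 bound=2 product=3
t=5: arr=3 -> substrate=10 bound=2 product=4
t=6: arr=2 -> substrate=11 bound=2 product=5
t=7: arr=2 -> substrate=12 bound=2 product=6
t=8: arr=1 -> substrate=12 bound=2 product=7
t=9: arr=1 -> substrate=12 bound=2 product=8
t=10: arr=1 -> substrate=12 bound=2 product=9
t=11: arr=2 -> substrate=13 bound=2 product=10
t=12: arr=3 -> substrate=15 bound=2 product=11
t=13: arr=0 -> substrate=14 bound=2 product=12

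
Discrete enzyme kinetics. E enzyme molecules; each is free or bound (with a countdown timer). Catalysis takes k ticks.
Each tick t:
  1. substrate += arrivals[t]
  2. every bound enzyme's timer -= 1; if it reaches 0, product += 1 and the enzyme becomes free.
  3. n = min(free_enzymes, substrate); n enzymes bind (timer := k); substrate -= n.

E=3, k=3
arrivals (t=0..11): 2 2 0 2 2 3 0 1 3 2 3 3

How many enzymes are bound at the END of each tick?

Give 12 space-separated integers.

t=0: arr=2 -> substrate=0 bound=2 product=0
t=1: arr=2 -> substrate=1 bound=3 product=0
t=2: arr=0 -> substrate=1 bound=3 product=0
t=3: arr=2 -> substrate=1 bound=3 product=2
t=4: arr=2 -> substrate=2 bound=3 product=3
t=5: arr=3 -> substrate=5 bound=3 product=3
t=6: arr=0 -> substrate=3 bound=3 product=5
t=7: arr=1 -> substrate=3 bound=3 product=6
t=8: arr=3 -> substrate=6 bound=3 product=6
t=9: arr=2 -> substrate=6 bound=3 product=8
t=10: arr=3 -> substrate=8 bound=3 product=9
t=11: arr=3 -> substrate=11 bound=3 product=9

Answer: 2 3 3 3 3 3 3 3 3 3 3 3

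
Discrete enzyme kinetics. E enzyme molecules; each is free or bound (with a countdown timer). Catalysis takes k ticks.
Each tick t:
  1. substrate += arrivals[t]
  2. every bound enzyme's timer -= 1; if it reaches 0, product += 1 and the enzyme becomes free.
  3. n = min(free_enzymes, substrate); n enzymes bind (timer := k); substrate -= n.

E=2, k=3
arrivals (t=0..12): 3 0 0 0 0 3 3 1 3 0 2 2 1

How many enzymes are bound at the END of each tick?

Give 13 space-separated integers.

t=0: arr=3 -> substrate=1 bound=2 product=0
t=1: arr=0 -> substrate=1 bound=2 product=0
t=2: arr=0 -> substrate=1 bound=2 product=0
t=3: arr=0 -> substrate=0 bound=1 product=2
t=4: arr=0 -> substrate=0 bound=1 product=2
t=5: arr=3 -> substrate=2 bound=2 product=2
t=6: arr=3 -> substrate=4 bound=2 product=3
t=7: arr=1 -> substrate=5 bound=2 product=3
t=8: arr=3 -> substrate=7 bound=2 product=4
t=9: arr=0 -> substrate=6 bound=2 product=5
t=10: arr=2 -> substrate=8 bound=2 product=5
t=11: arr=2 -> substrate=9 bound=2 product=6
t=12: arr=1 -> substrate=9 bound=2 product=7

Answer: 2 2 2 1 1 2 2 2 2 2 2 2 2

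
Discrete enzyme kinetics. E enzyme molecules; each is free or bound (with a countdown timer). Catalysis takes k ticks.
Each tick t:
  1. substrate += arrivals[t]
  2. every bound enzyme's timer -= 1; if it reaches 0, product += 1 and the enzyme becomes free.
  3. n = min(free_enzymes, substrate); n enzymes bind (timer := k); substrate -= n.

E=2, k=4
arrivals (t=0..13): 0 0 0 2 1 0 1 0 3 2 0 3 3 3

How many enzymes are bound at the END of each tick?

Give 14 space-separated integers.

t=0: arr=0 -> substrate=0 bound=0 product=0
t=1: arr=0 -> substrate=0 bound=0 product=0
t=2: arr=0 -> substrate=0 bound=0 product=0
t=3: arr=2 -> substrate=0 bound=2 product=0
t=4: arr=1 -> substrate=1 bound=2 product=0
t=5: arr=0 -> substrate=1 bound=2 product=0
t=6: arr=1 -> substrate=2 bound=2 product=0
t=7: arr=0 -> substrate=0 bound=2 product=2
t=8: arr=3 -> substrate=3 bound=2 product=2
t=9: arr=2 -> substrate=5 bound=2 product=2
t=10: arr=0 -> substrate=5 bound=2 product=2
t=11: arr=3 -> substrate=6 bound=2 product=4
t=12: arr=3 -> substrate=9 bound=2 product=4
t=13: arr=3 -> substrate=12 bound=2 product=4

Answer: 0 0 0 2 2 2 2 2 2 2 2 2 2 2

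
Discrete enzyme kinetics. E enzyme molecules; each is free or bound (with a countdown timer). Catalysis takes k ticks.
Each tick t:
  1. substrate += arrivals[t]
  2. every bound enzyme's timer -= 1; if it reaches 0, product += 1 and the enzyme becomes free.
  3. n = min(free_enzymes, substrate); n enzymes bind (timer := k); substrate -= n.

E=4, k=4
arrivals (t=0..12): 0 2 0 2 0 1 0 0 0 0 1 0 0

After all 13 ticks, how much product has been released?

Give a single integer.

Answer: 5

Derivation:
t=0: arr=0 -> substrate=0 bound=0 product=0
t=1: arr=2 -> substrate=0 bound=2 product=0
t=2: arr=0 -> substrate=0 bound=2 product=0
t=3: arr=2 -> substrate=0 bound=4 product=0
t=4: arr=0 -> substrate=0 bound=4 product=0
t=5: arr=1 -> substrate=0 bound=3 product=2
t=6: arr=0 -> substrate=0 bound=3 product=2
t=7: arr=0 -> substrate=0 bound=1 product=4
t=8: arr=0 -> substrate=0 bound=1 product=4
t=9: arr=0 -> substrate=0 bound=0 product=5
t=10: arr=1 -> substrate=0 bound=1 product=5
t=11: arr=0 -> substrate=0 bound=1 product=5
t=12: arr=0 -> substrate=0 bound=1 product=5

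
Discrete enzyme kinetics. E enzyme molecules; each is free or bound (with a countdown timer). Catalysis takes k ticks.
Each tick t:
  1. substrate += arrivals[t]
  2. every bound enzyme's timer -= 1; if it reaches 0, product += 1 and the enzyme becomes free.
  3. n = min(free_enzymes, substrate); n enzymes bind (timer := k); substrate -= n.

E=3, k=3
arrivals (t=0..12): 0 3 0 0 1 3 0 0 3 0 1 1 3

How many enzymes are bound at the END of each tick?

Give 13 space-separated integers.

t=0: arr=0 -> substrate=0 bound=0 product=0
t=1: arr=3 -> substrate=0 bound=3 product=0
t=2: arr=0 -> substrate=0 bound=3 product=0
t=3: arr=0 -> substrate=0 bound=3 product=0
t=4: arr=1 -> substrate=0 bound=1 product=3
t=5: arr=3 -> substrate=1 bound=3 product=3
t=6: arr=0 -> substrate=1 bound=3 product=3
t=7: arr=0 -> substrate=0 bound=3 product=4
t=8: arr=3 -> substrate=1 bound=3 product=6
t=9: arr=0 -> substrate=1 bound=3 product=6
t=10: arr=1 -> substrate=1 bound=3 product=7
t=11: arr=1 -> substrate=0 bound=3 product=9
t=12: arr=3 -> substrate=3 bound=3 product=9

Answer: 0 3 3 3 1 3 3 3 3 3 3 3 3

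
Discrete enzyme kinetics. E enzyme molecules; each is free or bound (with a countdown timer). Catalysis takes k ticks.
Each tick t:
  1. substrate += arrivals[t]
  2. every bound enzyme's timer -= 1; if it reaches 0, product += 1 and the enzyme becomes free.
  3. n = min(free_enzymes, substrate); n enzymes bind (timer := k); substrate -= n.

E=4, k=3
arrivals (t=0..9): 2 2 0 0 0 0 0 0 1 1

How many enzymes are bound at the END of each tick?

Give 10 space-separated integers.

t=0: arr=2 -> substrate=0 bound=2 product=0
t=1: arr=2 -> substrate=0 bound=4 product=0
t=2: arr=0 -> substrate=0 bound=4 product=0
t=3: arr=0 -> substrate=0 bound=2 product=2
t=4: arr=0 -> substrate=0 bound=0 product=4
t=5: arr=0 -> substrate=0 bound=0 product=4
t=6: arr=0 -> substrate=0 bound=0 product=4
t=7: arr=0 -> substrate=0 bound=0 product=4
t=8: arr=1 -> substrate=0 bound=1 product=4
t=9: arr=1 -> substrate=0 bound=2 product=4

Answer: 2 4 4 2 0 0 0 0 1 2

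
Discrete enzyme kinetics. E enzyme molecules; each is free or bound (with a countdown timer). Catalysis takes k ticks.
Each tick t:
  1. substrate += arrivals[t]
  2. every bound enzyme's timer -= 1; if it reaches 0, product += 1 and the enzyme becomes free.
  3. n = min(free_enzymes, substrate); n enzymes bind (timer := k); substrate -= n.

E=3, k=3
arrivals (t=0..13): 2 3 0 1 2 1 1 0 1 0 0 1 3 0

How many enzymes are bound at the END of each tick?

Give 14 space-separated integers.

Answer: 2 3 3 3 3 3 3 3 3 3 2 3 3 3

Derivation:
t=0: arr=2 -> substrate=0 bound=2 product=0
t=1: arr=3 -> substrate=2 bound=3 product=0
t=2: arr=0 -> substrate=2 bound=3 product=0
t=3: arr=1 -> substrate=1 bound=3 product=2
t=4: arr=2 -> substrate=2 bound=3 product=3
t=5: arr=1 -> substrate=3 bound=3 product=3
t=6: arr=1 -> substrate=2 bound=3 product=5
t=7: arr=0 -> substrate=1 bound=3 product=6
t=8: arr=1 -> substrate=2 bound=3 product=6
t=9: arr=0 -> substrate=0 bound=3 product=8
t=10: arr=0 -> substrate=0 bound=2 product=9
t=11: arr=1 -> substrate=0 bound=3 product=9
t=12: arr=3 -> substrate=1 bound=3 product=11
t=13: arr=0 -> substrate=1 bound=3 product=11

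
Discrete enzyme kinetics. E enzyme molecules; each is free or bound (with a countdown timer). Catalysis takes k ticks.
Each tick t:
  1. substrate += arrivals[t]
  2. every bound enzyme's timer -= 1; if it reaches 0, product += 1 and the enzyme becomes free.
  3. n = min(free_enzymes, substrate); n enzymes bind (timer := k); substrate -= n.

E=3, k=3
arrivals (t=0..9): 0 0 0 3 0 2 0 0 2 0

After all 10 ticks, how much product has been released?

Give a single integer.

t=0: arr=0 -> substrate=0 bound=0 product=0
t=1: arr=0 -> substrate=0 bound=0 product=0
t=2: arr=0 -> substrate=0 bound=0 product=0
t=3: arr=3 -> substrate=0 bound=3 product=0
t=4: arr=0 -> substrate=0 bound=3 product=0
t=5: arr=2 -> substrate=2 bound=3 product=0
t=6: arr=0 -> substrate=0 bound=2 product=3
t=7: arr=0 -> substrate=0 bound=2 product=3
t=8: arr=2 -> substrate=1 bound=3 product=3
t=9: arr=0 -> substrate=0 bound=2 product=5

Answer: 5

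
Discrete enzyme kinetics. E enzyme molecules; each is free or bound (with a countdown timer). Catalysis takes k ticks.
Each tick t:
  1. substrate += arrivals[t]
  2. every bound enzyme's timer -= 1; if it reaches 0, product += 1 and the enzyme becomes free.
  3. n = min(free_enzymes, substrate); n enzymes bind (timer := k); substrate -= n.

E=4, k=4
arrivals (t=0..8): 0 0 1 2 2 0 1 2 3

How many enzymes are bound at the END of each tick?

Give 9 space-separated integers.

t=0: arr=0 -> substrate=0 bound=0 product=0
t=1: arr=0 -> substrate=0 bound=0 product=0
t=2: arr=1 -> substrate=0 bound=1 product=0
t=3: arr=2 -> substrate=0 bound=3 product=0
t=4: arr=2 -> substrate=1 bound=4 product=0
t=5: arr=0 -> substrate=1 bound=4 product=0
t=6: arr=1 -> substrate=1 bound=4 product=1
t=7: arr=2 -> substrate=1 bound=4 product=3
t=8: arr=3 -> substrate=3 bound=4 product=4

Answer: 0 0 1 3 4 4 4 4 4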